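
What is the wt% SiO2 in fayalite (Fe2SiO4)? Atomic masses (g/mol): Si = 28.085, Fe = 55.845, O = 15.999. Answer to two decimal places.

Molar mass of Fe2SiO4 = 2·55.845 + 1·28.085 + 4·15.999 = 203.771 g/mol.
Each formula unit contains 1 Si, equivalent to 1/1 = 1.0000 mol SiO2.
M(SiO2) = 1×28.085 + 2×15.999 = 60.083 g/mol.
Mass of SiO2 per formula unit = 1.0000 × 60.083 = 60.083 g.
SiO2 wt% = 60.083 / 203.771 × 100 = 29.49%.

29.49 wt%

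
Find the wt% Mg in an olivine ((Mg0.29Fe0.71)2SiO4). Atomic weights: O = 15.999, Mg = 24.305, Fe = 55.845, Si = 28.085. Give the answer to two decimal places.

Molar mass of (Mg0.29Fe0.71)2SiO4: 0.58*24.305 + 1.42*55.845 + 1*28.085 + 4*15.999 = 185.478 g/mol.
Mass of Mg per formula unit: 0.58 × 24.305 = 14.097 g.
Weight fraction Mg = 14.097 / 185.478 = 0.0760.

7.60 mass %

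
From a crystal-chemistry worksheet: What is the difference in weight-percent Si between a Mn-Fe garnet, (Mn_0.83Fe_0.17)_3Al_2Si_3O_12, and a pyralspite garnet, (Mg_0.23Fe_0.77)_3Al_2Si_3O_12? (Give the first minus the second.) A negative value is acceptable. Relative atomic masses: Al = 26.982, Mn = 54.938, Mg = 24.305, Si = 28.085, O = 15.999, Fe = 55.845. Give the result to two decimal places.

M((Mn_0.83Fe_0.17)_3Al_2Si_3O_12) = 495.484 g/mol, so wt% Si = 84.255/495.484 × 100 = 17.00%.
M((Mg_0.23Fe_0.77)_3Al_2Si_3O_12) = 475.979 g/mol, so wt% Si = 84.255/475.979 × 100 = 17.70%.
17.00 − 17.70 = -0.70 pp.

-0.70 percentage points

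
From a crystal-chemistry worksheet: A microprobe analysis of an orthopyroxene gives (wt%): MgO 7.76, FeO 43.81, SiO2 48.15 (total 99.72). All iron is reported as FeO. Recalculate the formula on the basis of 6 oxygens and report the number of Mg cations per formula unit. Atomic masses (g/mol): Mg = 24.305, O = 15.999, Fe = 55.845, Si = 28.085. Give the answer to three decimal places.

MgO (M=40.304): mol = 0.19254; Mg = 0.19254, O = 0.19254.
FeO (M=71.844): mol = 0.60979; Fe = 0.60979, O = 0.60979.
SiO2 (M=60.083): mol = 0.80139; Si = 0.80139, O = 1.60278.
ΣO = 2.40511; factor = 6/ΣO = 2.49469.
Mg apfu = 0.19254 × 2.49469 = 0.480.

0.480 Mg apfu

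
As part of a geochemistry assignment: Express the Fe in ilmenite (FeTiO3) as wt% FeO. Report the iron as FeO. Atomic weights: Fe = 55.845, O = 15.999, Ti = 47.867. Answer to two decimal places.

47.36 wt%

M(FeTiO3) = 151.709 g/mol; M(FeO) = 71.844 g/mol.
Moles FeO per formula unit = 1 Fe ÷ 1 = 1.0000.
FeO fraction = (1.0000 × 71.844) / 151.709 = 71.844/151.709 = 0.4736.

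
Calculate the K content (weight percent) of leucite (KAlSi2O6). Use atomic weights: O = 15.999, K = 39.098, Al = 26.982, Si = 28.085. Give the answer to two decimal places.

17.91 weight percent

M(KAlSi2O6) = 218.244 g/mol.
K contributes 1 × 39.098 = 39.098 g per mole.
39.098/218.244 = 0.1791 → 17.91%.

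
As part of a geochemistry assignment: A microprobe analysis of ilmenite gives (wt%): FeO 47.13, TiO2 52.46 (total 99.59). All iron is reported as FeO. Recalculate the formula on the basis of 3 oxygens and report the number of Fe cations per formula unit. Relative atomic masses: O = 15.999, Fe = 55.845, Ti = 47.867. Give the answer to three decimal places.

47.13 wt% FeO ÷ 71.844 g/mol = 0.65600 mol, giving 0.65600 Fe and 0.65600 O.
52.46 wt% TiO2 ÷ 79.865 g/mol = 0.65686 mol, giving 0.65686 Ti and 1.31372 O.
Oxygen sums to 1.96972; scaling by 3/1.96972 = 1.52306 puts the formula on 3 O.
Fe: 0.65600 × 1.52306 = 0.999 atoms per formula unit.

0.999 Fe apfu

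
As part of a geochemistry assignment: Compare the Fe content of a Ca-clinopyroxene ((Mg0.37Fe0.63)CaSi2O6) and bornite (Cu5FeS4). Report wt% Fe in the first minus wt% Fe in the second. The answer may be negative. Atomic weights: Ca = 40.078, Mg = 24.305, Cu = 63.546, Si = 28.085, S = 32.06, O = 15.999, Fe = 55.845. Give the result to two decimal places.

First mineral: 35.182 g Fe in 236.417 g formula = 14.88 wt% Fe.
Second mineral: 55.845 g Fe in 501.815 g formula = 11.13 wt% Fe.
14.88% − 11.13% gives a difference of 3.75 percentage points.

3.75 percentage points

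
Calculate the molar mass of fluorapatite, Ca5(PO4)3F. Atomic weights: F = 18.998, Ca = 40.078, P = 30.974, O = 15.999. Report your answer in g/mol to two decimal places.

504.30 g/mol

M = 5×40.078 + 3×30.974 + 12×15.999 + 1×18.998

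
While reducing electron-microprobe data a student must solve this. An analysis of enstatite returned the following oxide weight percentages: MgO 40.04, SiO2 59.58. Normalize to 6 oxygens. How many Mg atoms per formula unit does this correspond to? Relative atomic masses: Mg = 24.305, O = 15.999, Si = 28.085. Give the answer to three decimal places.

MgO: 40.04/40.304 = 0.99345 mol → 0.99345 mol Mg, 0.99345 mol O.
SiO2: 59.58/60.083 = 0.99163 mol → 0.99163 mol Si, 1.98326 mol O.
Total oxygen = 2.97671 mol. Normalization factor = 6/2.97671 = 2.01565.
Mg per 6 O = 0.99345 × 2.01565 = 2.002.

2.002 Mg apfu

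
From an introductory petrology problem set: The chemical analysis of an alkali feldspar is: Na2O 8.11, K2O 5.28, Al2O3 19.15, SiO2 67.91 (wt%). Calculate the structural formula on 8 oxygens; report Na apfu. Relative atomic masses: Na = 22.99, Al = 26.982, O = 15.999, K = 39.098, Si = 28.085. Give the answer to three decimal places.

0.695 Na apfu

8.11 wt% Na2O ÷ 61.979 g/mol = 0.13085 mol, giving 0.26170 Na and 0.13085 O.
5.28 wt% K2O ÷ 94.195 g/mol = 0.05605 mol, giving 0.11210 K and 0.05605 O.
19.15 wt% Al2O3 ÷ 101.961 g/mol = 0.18782 mol, giving 0.37564 Al and 0.56346 O.
67.91 wt% SiO2 ÷ 60.083 g/mol = 1.13027 mol, giving 1.13027 Si and 2.26054 O.
Oxygen sums to 3.01090; scaling by 8/3.01090 = 2.65701 puts the formula on 8 O.
Na: 0.26170 × 2.65701 = 0.695 atoms per formula unit.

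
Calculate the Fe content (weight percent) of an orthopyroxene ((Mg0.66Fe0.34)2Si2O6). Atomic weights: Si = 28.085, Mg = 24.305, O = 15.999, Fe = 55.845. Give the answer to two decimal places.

Formula mass = 1.32×24.305 + 0.68×55.845 + 2×28.085 + 6×15.999 = 222.221 g/mol, of which 37.975 g is Fe.
So Fe makes up 37.975/222.221 = 0.1709 of the mass, i.e. 17.09%.

17.09 weight percent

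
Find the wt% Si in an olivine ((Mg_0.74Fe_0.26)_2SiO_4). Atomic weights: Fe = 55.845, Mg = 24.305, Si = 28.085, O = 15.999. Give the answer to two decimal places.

17.88 wt%

Formula mass = 1.48×24.305 + 0.52×55.845 + 1×28.085 + 4×15.999 = 157.092 g/mol, of which 28.085 g is Si.
So Si makes up 28.085/157.092 = 0.1788 of the mass, i.e. 17.88%.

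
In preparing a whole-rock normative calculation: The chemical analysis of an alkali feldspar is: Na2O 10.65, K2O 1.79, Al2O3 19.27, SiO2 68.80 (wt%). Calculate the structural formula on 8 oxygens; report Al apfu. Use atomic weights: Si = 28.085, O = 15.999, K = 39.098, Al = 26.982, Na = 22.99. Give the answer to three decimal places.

0.992 Al apfu

Na2O (M=61.979): mol = 0.17183; Na = 0.34366, O = 0.17183.
K2O (M=94.195): mol = 0.01900; K = 0.03800, O = 0.01900.
Al2O3 (M=101.961): mol = 0.18899; Al = 0.37798, O = 0.56697.
SiO2 (M=60.083): mol = 1.14508; Si = 1.14508, O = 2.29016.
ΣO = 3.04796; factor = 8/ΣO = 2.62471.
Al apfu = 0.37798 × 2.62471 = 0.992.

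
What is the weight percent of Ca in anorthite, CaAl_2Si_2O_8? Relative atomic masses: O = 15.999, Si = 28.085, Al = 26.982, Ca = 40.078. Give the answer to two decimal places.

M(CaAl_2Si_2O_8) = 278.204 g/mol.
Ca contributes 1 × 40.078 = 40.078 g per mole.
40.078/278.204 = 0.1441 → 14.41%.

14.41 mass %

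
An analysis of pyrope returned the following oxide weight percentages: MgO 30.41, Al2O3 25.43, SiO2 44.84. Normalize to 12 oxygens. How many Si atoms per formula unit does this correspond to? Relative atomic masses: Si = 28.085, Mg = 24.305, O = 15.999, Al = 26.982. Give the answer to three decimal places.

MgO (M=40.304): mol = 0.75452; Mg = 0.75452, O = 0.75452.
Al2O3 (M=101.961): mol = 0.24941; Al = 0.49882, O = 0.74823.
SiO2 (M=60.083): mol = 0.74630; Si = 0.74630, O = 1.49260.
ΣO = 2.99535; factor = 12/ΣO = 4.00621.
Si apfu = 0.74630 × 4.00621 = 2.990.

2.990 Si apfu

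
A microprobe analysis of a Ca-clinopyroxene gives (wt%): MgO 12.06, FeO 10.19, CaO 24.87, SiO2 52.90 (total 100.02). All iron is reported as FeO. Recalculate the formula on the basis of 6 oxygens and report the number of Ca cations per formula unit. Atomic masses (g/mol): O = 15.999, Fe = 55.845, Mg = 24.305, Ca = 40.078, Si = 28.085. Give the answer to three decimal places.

12.06 wt% MgO ÷ 40.304 g/mol = 0.29923 mol, giving 0.29923 Mg and 0.29923 O.
10.19 wt% FeO ÷ 71.844 g/mol = 0.14184 mol, giving 0.14184 Fe and 0.14184 O.
24.87 wt% CaO ÷ 56.077 g/mol = 0.44350 mol, giving 0.44350 Ca and 0.44350 O.
52.90 wt% SiO2 ÷ 60.083 g/mol = 0.88045 mol, giving 0.88045 Si and 1.76090 O.
Oxygen sums to 2.64547; scaling by 6/2.64547 = 2.26803 puts the formula on 6 O.
Ca: 0.44350 × 2.26803 = 1.006 atoms per formula unit.

1.006 Ca apfu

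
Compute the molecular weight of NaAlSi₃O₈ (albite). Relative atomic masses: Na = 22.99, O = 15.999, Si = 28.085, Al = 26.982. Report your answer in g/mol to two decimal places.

262.22 g/mol

The formula mass is the sum 1×22.99 + 1×26.982 + 3×28.085 + 8×15.999.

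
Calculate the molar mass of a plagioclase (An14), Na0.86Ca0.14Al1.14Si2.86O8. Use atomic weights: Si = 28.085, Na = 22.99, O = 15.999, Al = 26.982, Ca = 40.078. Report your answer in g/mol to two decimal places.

264.46 g/mol

Na: 0.86 × 22.99 = 19.7714
Ca: 0.14 × 40.078 = 5.6109
Al: 1.14 × 26.982 = 30.7595
Si: 2.86 × 28.085 = 80.3231
O: 8 × 15.999 = 127.9920
Summing the contributions gives the formula mass.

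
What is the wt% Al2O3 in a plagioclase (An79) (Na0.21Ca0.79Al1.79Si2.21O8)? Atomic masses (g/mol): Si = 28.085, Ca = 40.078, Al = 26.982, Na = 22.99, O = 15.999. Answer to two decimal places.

33.20 wt%

Molar mass of Na0.21Ca0.79Al1.79Si2.21O8 = 0.21×22.99 + 0.79×40.078 + 1.79×26.982 + 2.21×28.085 + 8×15.999 = 274.847 g/mol.
Each formula unit contains 1.79 Al, equivalent to 1.79/2 = 0.8950 mol Al2O3.
M(Al2O3) = 2×26.982 + 3×15.999 = 101.961 g/mol.
Mass of Al2O3 per formula unit = 0.8950 × 101.961 = 91.255 g.
Al2O3 wt% = 91.255 / 274.847 × 100 = 33.20%.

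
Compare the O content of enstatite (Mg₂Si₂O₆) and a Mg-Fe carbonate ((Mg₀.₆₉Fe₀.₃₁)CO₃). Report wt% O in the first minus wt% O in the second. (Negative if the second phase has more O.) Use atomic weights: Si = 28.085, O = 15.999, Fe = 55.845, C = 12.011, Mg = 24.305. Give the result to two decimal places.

First mineral: 95.994 g O in 200.774 g formula = 47.81 wt% O.
Second mineral: 47.997 g O in 94.090 g formula = 51.01 wt% O.
47.81% − 51.01% gives a difference of -3.20 percentage points.

-3.20 percentage points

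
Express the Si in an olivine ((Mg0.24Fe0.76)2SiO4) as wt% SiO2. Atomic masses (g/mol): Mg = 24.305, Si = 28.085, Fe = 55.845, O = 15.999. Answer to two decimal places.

31.85 wt%

Molar mass of (Mg0.24Fe0.76)2SiO4 = 0.48*24.305 + 1.52*55.845 + 1*28.085 + 4*15.999 = 188.632 g/mol.
Each formula unit contains 1 Si, equivalent to 1/1 = 1.0000 mol SiO2.
M(SiO2) = 1×28.085 + 2×15.999 = 60.083 g/mol.
Mass of SiO2 per formula unit = 1.0000 × 60.083 = 60.083 g.
SiO2 wt% = 60.083 / 188.632 × 100 = 31.85%.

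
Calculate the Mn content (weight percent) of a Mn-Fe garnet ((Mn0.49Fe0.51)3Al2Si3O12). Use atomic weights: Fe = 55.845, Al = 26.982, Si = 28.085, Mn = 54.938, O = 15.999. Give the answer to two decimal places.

16.27 weight percent

Formula mass = 1.47×54.938 + 1.53×55.845 + 2×26.982 + 3×28.085 + 12×15.999 = 496.409 g/mol, of which 80.759 g is Mn.
So Mn makes up 80.759/496.409 = 0.1627 of the mass, i.e. 16.27%.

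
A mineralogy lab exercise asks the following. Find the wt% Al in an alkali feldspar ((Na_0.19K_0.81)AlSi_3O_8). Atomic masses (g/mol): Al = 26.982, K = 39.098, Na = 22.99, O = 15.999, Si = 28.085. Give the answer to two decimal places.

9.80 wt%

Formula mass = 0.19×22.99 + 0.81×39.098 + 1×26.982 + 3×28.085 + 8×15.999 = 275.266 g/mol, of which 26.982 g is Al.
So Al makes up 26.982/275.266 = 0.0980 of the mass, i.e. 9.80%.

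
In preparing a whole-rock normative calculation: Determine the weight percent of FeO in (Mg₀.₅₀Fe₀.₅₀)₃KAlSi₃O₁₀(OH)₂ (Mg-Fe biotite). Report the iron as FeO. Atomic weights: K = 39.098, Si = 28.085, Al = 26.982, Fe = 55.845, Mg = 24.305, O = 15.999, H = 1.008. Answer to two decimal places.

23.20 wt%

M((Mg₀.₅₀Fe₀.₅₀)₃KAlSi₃O₁₀(OH)₂) = 464.564 g/mol; M(FeO) = 71.844 g/mol.
Moles FeO per formula unit = 1.50 Fe ÷ 1 = 1.5000.
FeO fraction = (1.5000 × 71.844) / 464.564 = 107.766/464.564 = 0.2320.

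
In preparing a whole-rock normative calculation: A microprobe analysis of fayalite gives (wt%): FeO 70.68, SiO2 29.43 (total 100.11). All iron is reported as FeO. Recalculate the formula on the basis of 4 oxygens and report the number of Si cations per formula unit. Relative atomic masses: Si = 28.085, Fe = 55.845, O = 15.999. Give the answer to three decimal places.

70.68 wt% FeO ÷ 71.844 g/mol = 0.98380 mol, giving 0.98380 Fe and 0.98380 O.
29.43 wt% SiO2 ÷ 60.083 g/mol = 0.48982 mol, giving 0.48982 Si and 0.97964 O.
Oxygen sums to 1.96344; scaling by 4/1.96344 = 2.03724 puts the formula on 4 O.
Si: 0.48982 × 2.03724 = 0.998 atoms per formula unit.

0.998 Si apfu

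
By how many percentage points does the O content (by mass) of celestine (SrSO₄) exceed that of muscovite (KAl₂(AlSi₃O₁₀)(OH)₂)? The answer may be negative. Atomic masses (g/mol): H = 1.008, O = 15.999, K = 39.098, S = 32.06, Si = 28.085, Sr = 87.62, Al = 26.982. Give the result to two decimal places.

O in SrSO₄: molar mass 183.676 g/mol; 4×15.999 = 63.996 g → 34.84 wt%.
O in KAl₂(AlSi₃O₁₀)(OH)₂: molar mass 398.303 g/mol; 12×15.999 = 191.988 g → 48.20 wt%.
Difference = 34.84 − 48.20 = -13.36 percentage points.

-13.36 percentage points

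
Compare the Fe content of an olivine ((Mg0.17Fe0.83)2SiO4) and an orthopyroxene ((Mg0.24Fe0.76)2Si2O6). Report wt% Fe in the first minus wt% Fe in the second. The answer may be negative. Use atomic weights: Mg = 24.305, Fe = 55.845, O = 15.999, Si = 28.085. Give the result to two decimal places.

13.89 percentage points

First mineral: 92.703 g Fe in 193.047 g formula = 48.02 wt% Fe.
Second mineral: 84.884 g Fe in 248.715 g formula = 34.13 wt% Fe.
48.02% − 34.13% gives a difference of 13.89 percentage points.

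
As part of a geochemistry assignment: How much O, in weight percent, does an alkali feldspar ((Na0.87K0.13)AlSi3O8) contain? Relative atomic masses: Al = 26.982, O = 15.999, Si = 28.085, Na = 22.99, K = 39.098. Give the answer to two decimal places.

Molar mass of (Na0.87K0.13)AlSi3O8: 0.87*22.99 + 0.13*39.098 + 1*26.982 + 3*28.085 + 8*15.999 = 264.313 g/mol.
Mass of O per formula unit: 8 × 15.999 = 127.992 g.
Weight fraction O = 127.992 / 264.313 = 0.4842.

48.42 weight percent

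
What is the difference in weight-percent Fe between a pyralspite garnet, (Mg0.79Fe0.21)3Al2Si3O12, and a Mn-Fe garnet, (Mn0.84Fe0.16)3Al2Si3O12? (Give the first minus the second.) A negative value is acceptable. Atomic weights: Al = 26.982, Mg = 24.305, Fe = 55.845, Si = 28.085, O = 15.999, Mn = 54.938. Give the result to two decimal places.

2.91 percentage points

First mineral: 35.182 g Fe in 422.992 g formula = 8.32 wt% Fe.
Second mineral: 26.806 g Fe in 495.456 g formula = 5.41 wt% Fe.
8.32% − 5.41% gives a difference of 2.91 percentage points.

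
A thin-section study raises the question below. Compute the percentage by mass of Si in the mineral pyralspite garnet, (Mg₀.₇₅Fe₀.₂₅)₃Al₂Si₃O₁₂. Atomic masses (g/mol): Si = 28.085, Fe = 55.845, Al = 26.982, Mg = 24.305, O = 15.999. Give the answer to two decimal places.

M((Mg₀.₇₅Fe₀.₂₅)₃Al₂Si₃O₁₂) = 426.777 g/mol.
Si contributes 3 × 28.085 = 84.255 g per mole.
84.255/426.777 = 0.1974 → 19.74%.

19.74 mass %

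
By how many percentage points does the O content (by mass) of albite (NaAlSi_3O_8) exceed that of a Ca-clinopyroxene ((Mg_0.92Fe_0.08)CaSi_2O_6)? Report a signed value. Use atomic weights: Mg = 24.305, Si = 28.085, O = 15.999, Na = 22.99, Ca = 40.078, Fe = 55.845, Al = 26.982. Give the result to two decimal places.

M(NaAlSi_3O_8) = 262.219 g/mol, so wt% O = 127.992/262.219 × 100 = 48.81%.
M((Mg_0.92Fe_0.08)CaSi_2O_6) = 219.070 g/mol, so wt% O = 95.994/219.070 × 100 = 43.82%.
48.81 − 43.82 = 4.99 pp.

4.99 percentage points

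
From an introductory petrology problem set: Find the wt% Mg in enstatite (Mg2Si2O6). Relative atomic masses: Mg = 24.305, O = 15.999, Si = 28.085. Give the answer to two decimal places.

24.21 weight percent

Molar mass of Mg2Si2O6: 2×24.305 + 2×28.085 + 6×15.999 = 200.774 g/mol.
Mass of Mg per formula unit: 2 × 24.305 = 48.610 g.
Weight fraction Mg = 48.610 / 200.774 = 0.2421.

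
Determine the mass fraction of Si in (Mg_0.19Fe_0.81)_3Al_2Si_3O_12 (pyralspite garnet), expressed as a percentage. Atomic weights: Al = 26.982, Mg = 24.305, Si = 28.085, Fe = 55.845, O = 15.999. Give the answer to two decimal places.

17.56 wt%

Formula mass = 0.57×24.305 + 2.43×55.845 + 2×26.982 + 3×28.085 + 12×15.999 = 479.764 g/mol, of which 84.255 g is Si.
So Si makes up 84.255/479.764 = 0.1756 of the mass, i.e. 17.56%.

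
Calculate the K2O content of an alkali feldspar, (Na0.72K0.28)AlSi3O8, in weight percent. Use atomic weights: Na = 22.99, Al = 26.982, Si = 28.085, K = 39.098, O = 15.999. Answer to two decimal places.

4.94 wt%

Molar mass of (Na0.72K0.28)AlSi3O8 = 0.72*22.99 + 0.28*39.098 + 1*26.982 + 3*28.085 + 8*15.999 = 266.729 g/mol.
Each formula unit contains 0.28 K, equivalent to 0.28/2 = 0.1400 mol K2O.
M(K2O) = 2×39.098 + 1×15.999 = 94.195 g/mol.
Mass of K2O per formula unit = 0.1400 × 94.195 = 13.187 g.
K2O wt% = 13.187 / 266.729 × 100 = 4.94%.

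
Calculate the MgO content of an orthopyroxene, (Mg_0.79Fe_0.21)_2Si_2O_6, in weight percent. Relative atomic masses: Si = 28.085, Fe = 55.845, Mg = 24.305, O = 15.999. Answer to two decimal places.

29.75 wt%

Molar mass of (Mg_0.79Fe_0.21)_2Si_2O_6 = 1.58*24.305 + 0.42*55.845 + 2*28.085 + 6*15.999 = 214.021 g/mol.
Each formula unit contains 1.58 Mg, equivalent to 1.58/1 = 1.5800 mol MgO.
M(MgO) = 1×24.305 + 1×15.999 = 40.304 g/mol.
Mass of MgO per formula unit = 1.5800 × 40.304 = 63.680 g.
MgO wt% = 63.680 / 214.021 × 100 = 29.75%.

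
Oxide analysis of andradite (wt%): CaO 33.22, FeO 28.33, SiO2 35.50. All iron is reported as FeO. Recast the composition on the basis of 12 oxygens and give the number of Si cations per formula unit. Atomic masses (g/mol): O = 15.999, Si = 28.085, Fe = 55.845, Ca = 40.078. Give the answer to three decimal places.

CaO (M=56.077): mol = 0.59240; Ca = 0.59240, O = 0.59240.
FeO (M=71.844): mol = 0.39433; Fe = 0.39433, O = 0.39433.
SiO2 (M=60.083): mol = 0.59085; Si = 0.59085, O = 1.18170.
ΣO = 2.16843; factor = 12/ΣO = 5.53396.
Si apfu = 0.59085 × 5.53396 = 3.270.

3.270 Si apfu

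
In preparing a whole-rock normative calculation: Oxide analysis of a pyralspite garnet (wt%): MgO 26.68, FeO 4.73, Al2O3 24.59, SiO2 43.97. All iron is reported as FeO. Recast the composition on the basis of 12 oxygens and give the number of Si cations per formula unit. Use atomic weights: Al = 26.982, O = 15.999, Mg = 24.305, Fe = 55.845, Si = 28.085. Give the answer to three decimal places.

26.68 wt% MgO ÷ 40.304 g/mol = 0.66197 mol, giving 0.66197 Mg and 0.66197 O.
4.73 wt% FeO ÷ 71.844 g/mol = 0.06584 mol, giving 0.06584 Fe and 0.06584 O.
24.59 wt% Al2O3 ÷ 101.961 g/mol = 0.24117 mol, giving 0.48234 Al and 0.72351 O.
43.97 wt% SiO2 ÷ 60.083 g/mol = 0.73182 mol, giving 0.73182 Si and 1.46364 O.
Oxygen sums to 2.91496; scaling by 12/2.91496 = 4.11669 puts the formula on 12 O.
Si: 0.73182 × 4.11669 = 3.013 atoms per formula unit.

3.013 Si apfu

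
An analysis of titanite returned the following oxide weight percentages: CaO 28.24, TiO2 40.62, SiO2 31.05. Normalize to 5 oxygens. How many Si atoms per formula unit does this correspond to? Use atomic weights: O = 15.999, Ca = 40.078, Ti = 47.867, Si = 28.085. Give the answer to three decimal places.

1.012 Si apfu

CaO: 28.24/56.077 = 0.50359 mol → 0.50359 mol Ca, 0.50359 mol O.
TiO2: 40.62/79.865 = 0.50861 mol → 0.50861 mol Ti, 1.01722 mol O.
SiO2: 31.05/60.083 = 0.51679 mol → 0.51679 mol Si, 1.03358 mol O.
Total oxygen = 2.55439 mol. Normalization factor = 5/2.55439 = 1.95741.
Si per 5 O = 0.51679 × 1.95741 = 1.012.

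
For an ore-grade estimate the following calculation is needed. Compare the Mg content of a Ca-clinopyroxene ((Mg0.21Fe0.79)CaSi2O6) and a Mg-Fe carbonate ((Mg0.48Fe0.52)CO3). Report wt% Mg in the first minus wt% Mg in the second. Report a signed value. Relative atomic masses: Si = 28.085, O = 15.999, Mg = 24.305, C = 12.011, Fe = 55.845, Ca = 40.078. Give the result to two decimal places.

Mg in (Mg0.21Fe0.79)CaSi2O6: molar mass 241.464 g/mol; 0.21×24.305 = 5.104 g → 2.11 wt%.
Mg in (Mg0.48Fe0.52)CO3: molar mass 100.714 g/mol; 0.48×24.305 = 11.666 g → 11.58 wt%.
Difference = 2.11 − 11.58 = -9.47 percentage points.

-9.47 percentage points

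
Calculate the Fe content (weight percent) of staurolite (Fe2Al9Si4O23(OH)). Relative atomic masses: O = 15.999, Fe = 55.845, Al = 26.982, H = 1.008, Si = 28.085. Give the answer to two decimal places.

M(Fe2Al9Si4O23(OH)) = 851.852 g/mol.
Fe contributes 2 × 55.845 = 111.690 g per mole.
111.690/851.852 = 0.1311 → 13.11%.

13.11 weight percent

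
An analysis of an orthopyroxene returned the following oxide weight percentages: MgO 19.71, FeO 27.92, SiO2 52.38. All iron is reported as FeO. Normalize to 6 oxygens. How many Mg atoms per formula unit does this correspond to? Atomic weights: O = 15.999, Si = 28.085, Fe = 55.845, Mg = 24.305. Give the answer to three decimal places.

1.119 Mg apfu

MgO: 19.71/40.304 = 0.48903 mol → 0.48903 mol Mg, 0.48903 mol O.
FeO: 27.92/71.844 = 0.38862 mol → 0.38862 mol Fe, 0.38862 mol O.
SiO2: 52.38/60.083 = 0.87179 mol → 0.87179 mol Si, 1.74358 mol O.
Total oxygen = 2.62123 mol. Normalization factor = 6/2.62123 = 2.28900.
Mg per 6 O = 0.48903 × 2.28900 = 1.119.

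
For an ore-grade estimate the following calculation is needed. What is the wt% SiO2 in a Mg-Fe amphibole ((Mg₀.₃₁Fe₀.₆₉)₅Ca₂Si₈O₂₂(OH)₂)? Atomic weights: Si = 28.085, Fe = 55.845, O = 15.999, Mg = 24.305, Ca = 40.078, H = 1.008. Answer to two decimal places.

Molar mass of (Mg₀.₃₁Fe₀.₆₉)₅Ca₂Si₈O₂₂(OH)₂ = 1.55·24.305 + 3.45·55.845 + 2·40.078 + 8·28.085 + 24·15.999 + 2·1.008 = 921.166 g/mol.
Each formula unit contains 8 Si, equivalent to 8/1 = 8.0000 mol SiO2.
M(SiO2) = 1×28.085 + 2×15.999 = 60.083 g/mol.
Mass of SiO2 per formula unit = 8.0000 × 60.083 = 480.664 g.
SiO2 wt% = 480.664 / 921.166 × 100 = 52.18%.

52.18 wt%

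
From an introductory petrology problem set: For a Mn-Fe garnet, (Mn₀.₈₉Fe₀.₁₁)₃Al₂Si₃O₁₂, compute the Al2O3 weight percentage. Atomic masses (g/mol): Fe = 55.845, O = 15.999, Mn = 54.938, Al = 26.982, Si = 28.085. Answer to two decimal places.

20.58 wt%

M((Mn₀.₈₉Fe₀.₁₁)₃Al₂Si₃O₁₂) = 495.320 g/mol; M(Al2O3) = 101.961 g/mol.
Moles Al2O3 per formula unit = 2 Al ÷ 2 = 1.0000.
Al2O3 fraction = (1.0000 × 101.961) / 495.320 = 101.961/495.320 = 0.2058.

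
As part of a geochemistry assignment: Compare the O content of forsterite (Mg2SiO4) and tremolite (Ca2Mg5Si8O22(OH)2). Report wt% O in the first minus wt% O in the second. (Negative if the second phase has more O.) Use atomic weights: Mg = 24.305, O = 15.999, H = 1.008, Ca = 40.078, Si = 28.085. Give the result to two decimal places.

O in Mg2SiO4: molar mass 140.691 g/mol; 4×15.999 = 63.996 g → 45.49 wt%.
O in Ca2Mg5Si8O22(OH)2: molar mass 812.353 g/mol; 24×15.999 = 383.976 g → 47.27 wt%.
Difference = 45.49 − 47.27 = -1.78 percentage points.

-1.78 percentage points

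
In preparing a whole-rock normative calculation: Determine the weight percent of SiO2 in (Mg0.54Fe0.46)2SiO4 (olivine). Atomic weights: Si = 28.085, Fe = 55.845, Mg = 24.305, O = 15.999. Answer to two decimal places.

35.40 wt%

Molar mass of (Mg0.54Fe0.46)2SiO4 = 1.08·24.305 + 0.92·55.845 + 1·28.085 + 4·15.999 = 169.708 g/mol.
Each formula unit contains 1 Si, equivalent to 1/1 = 1.0000 mol SiO2.
M(SiO2) = 1×28.085 + 2×15.999 = 60.083 g/mol.
Mass of SiO2 per formula unit = 1.0000 × 60.083 = 60.083 g.
SiO2 wt% = 60.083 / 169.708 × 100 = 35.40%.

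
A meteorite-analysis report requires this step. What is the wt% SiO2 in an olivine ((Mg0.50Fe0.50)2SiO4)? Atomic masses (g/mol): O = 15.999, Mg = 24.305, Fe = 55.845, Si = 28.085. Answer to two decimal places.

34.89 wt%

Molar mass of (Mg0.50Fe0.50)2SiO4 = 1*24.305 + 1*55.845 + 1*28.085 + 4*15.999 = 172.231 g/mol.
Each formula unit contains 1 Si, equivalent to 1/1 = 1.0000 mol SiO2.
M(SiO2) = 1×28.085 + 2×15.999 = 60.083 g/mol.
Mass of SiO2 per formula unit = 1.0000 × 60.083 = 60.083 g.
SiO2 wt% = 60.083 / 172.231 × 100 = 34.89%.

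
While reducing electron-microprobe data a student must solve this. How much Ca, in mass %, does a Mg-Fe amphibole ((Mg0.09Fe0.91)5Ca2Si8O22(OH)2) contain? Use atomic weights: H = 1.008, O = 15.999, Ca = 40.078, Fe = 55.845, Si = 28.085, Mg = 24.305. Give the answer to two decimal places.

8.39 mass %

Molar mass of (Mg0.09Fe0.91)5Ca2Si8O22(OH)2: 0.45×24.305 + 4.55×55.845 + 2×40.078 + 8×28.085 + 24×15.999 + 2×1.008 = 955.860 g/mol.
Mass of Ca per formula unit: 2 × 40.078 = 80.156 g.
Weight fraction Ca = 80.156 / 955.860 = 0.0839.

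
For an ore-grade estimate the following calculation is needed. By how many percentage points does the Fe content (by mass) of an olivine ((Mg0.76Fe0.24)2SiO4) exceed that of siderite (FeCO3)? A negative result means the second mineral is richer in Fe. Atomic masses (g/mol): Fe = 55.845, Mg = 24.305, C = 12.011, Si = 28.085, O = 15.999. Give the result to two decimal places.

Fe in (Mg0.76Fe0.24)2SiO4: molar mass 155.830 g/mol; 0.48×55.845 = 26.806 g → 17.20 wt%.
Fe in FeCO3: molar mass 115.853 g/mol; 1×55.845 = 55.845 g → 48.20 wt%.
Difference = 17.20 − 48.20 = -31.00 percentage points.

-31.00 percentage points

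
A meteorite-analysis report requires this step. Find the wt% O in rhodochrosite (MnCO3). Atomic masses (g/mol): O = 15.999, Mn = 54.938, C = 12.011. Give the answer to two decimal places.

Molar mass of MnCO3: 1·54.938 + 1·12.011 + 3·15.999 = 114.946 g/mol.
Mass of O per formula unit: 3 × 15.999 = 47.997 g.
Weight fraction O = 47.997 / 114.946 = 0.4176.

41.76 mass %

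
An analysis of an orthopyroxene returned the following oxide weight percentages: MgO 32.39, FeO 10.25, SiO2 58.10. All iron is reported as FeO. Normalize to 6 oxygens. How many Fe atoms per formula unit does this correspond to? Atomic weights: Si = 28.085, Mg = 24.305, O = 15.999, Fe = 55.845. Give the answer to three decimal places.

0.297 Fe apfu

32.39 wt% MgO ÷ 40.304 g/mol = 0.80364 mol, giving 0.80364 Mg and 0.80364 O.
10.25 wt% FeO ÷ 71.844 g/mol = 0.14267 mol, giving 0.14267 Fe and 0.14267 O.
58.10 wt% SiO2 ÷ 60.083 g/mol = 0.96700 mol, giving 0.96700 Si and 1.93400 O.
Oxygen sums to 2.88031; scaling by 6/2.88031 = 2.08311 puts the formula on 6 O.
Fe: 0.14267 × 2.08311 = 0.297 atoms per formula unit.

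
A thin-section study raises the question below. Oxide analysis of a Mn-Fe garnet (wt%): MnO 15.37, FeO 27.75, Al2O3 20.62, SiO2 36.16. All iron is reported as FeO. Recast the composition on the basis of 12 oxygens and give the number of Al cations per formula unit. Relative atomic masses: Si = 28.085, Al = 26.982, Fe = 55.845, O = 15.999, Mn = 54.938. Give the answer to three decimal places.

MnO: 15.37/70.937 = 0.21667 mol → 0.21667 mol Mn, 0.21667 mol O.
FeO: 27.75/71.844 = 0.38625 mol → 0.38625 mol Fe, 0.38625 mol O.
Al2O3: 20.62/101.961 = 0.20223 mol → 0.40446 mol Al, 0.60669 mol O.
SiO2: 36.16/60.083 = 0.60183 mol → 0.60183 mol Si, 1.20366 mol O.
Total oxygen = 2.41327 mol. Normalization factor = 12/2.41327 = 4.97251.
Al per 12 O = 0.40446 × 4.97251 = 2.011.

2.011 Al apfu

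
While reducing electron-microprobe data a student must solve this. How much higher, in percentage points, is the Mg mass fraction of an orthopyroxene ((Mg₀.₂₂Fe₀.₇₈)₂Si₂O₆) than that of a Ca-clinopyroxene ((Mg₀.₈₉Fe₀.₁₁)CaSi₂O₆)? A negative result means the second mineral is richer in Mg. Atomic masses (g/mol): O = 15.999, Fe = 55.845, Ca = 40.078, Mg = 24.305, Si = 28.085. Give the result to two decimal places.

M((Mg₀.₂₂Fe₀.₇₈)₂Si₂O₆) = 249.976 g/mol, so wt% Mg = 10.694/249.976 × 100 = 4.28%.
M((Mg₀.₈₉Fe₀.₁₁)CaSi₂O₆) = 220.016 g/mol, so wt% Mg = 21.631/220.016 × 100 = 9.83%.
4.28 − 9.83 = -5.55 pp.

-5.55 percentage points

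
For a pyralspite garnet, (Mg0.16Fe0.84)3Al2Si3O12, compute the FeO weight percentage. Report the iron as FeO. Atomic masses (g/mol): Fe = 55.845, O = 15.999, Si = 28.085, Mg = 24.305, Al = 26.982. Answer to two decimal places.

37.51 wt%

M((Mg0.16Fe0.84)3Al2Si3O12) = 482.603 g/mol; M(FeO) = 71.844 g/mol.
Moles FeO per formula unit = 2.52 Fe ÷ 1 = 2.5200.
FeO fraction = (2.5200 × 71.844) / 482.603 = 181.047/482.603 = 0.3751.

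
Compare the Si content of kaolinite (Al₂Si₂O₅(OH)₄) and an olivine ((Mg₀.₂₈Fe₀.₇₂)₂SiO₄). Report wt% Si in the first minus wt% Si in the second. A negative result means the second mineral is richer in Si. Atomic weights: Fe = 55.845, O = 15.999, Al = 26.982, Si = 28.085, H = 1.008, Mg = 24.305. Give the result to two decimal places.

First mineral: 56.170 g Si in 258.157 g formula = 21.76 wt% Si.
Second mineral: 28.085 g Si in 186.109 g formula = 15.09 wt% Si.
21.76% − 15.09% gives a difference of 6.67 percentage points.

6.67 percentage points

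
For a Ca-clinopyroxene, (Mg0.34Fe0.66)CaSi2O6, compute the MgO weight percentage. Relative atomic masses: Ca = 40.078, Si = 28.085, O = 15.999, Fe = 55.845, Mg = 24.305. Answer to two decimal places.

Molar mass of (Mg0.34Fe0.66)CaSi2O6 = 0.34*24.305 + 0.66*55.845 + 1*40.078 + 2*28.085 + 6*15.999 = 237.363 g/mol.
Each formula unit contains 0.34 Mg, equivalent to 0.34/1 = 0.3400 mol MgO.
M(MgO) = 1×24.305 + 1×15.999 = 40.304 g/mol.
Mass of MgO per formula unit = 0.3400 × 40.304 = 13.703 g.
MgO wt% = 13.703 / 237.363 × 100 = 5.77%.

5.77 wt%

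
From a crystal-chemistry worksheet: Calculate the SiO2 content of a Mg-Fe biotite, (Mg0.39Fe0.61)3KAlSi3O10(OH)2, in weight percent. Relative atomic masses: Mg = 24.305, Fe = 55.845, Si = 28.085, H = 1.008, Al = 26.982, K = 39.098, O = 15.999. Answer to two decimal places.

Molar mass of (Mg0.39Fe0.61)3KAlSi3O10(OH)2 = 1.17·24.305 + 1.83·55.845 + 1·39.098 + 1·26.982 + 3·28.085 + 12·15.999 + 2·1.008 = 474.972 g/mol.
Each formula unit contains 3 Si, equivalent to 3/1 = 3.0000 mol SiO2.
M(SiO2) = 1×28.085 + 2×15.999 = 60.083 g/mol.
Mass of SiO2 per formula unit = 3.0000 × 60.083 = 180.249 g.
SiO2 wt% = 180.249 / 474.972 × 100 = 37.95%.

37.95 wt%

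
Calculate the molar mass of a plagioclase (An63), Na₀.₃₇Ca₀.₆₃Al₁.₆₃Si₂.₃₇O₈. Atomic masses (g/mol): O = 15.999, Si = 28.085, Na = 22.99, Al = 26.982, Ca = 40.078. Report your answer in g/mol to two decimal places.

M = 0.37×22.99 + 0.63×40.078 + 1.63×26.982 + 2.37×28.085 + 8×15.999

272.29 g/mol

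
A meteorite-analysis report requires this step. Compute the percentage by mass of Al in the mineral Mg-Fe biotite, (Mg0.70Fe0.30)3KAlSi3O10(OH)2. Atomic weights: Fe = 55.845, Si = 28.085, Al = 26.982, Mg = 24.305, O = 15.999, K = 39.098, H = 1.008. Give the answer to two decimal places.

Formula mass = 2.10×24.305 + 0.90×55.845 + 1×39.098 + 1×26.982 + 3×28.085 + 12×15.999 + 2×1.008 = 445.640 g/mol, of which 26.982 g is Al.
So Al makes up 26.982/445.640 = 0.0605 of the mass, i.e. 6.05%.

6.05 weight percent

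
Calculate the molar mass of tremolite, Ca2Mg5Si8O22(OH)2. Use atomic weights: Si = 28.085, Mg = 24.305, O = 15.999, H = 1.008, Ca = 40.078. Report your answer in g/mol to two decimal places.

The formula mass is the sum 2·40.078 + 5·24.305 + 8·28.085 + 24·15.999 + 2·1.008.

812.35 g/mol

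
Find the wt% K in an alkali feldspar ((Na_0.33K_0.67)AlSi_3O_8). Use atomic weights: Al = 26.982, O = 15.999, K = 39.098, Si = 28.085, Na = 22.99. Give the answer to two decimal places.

9.60 wt%

M((Na_0.33K_0.67)AlSi_3O_8) = 273.011 g/mol.
K contributes 0.67 × 39.098 = 26.196 g per mole.
26.196/273.011 = 0.0960 → 9.60%.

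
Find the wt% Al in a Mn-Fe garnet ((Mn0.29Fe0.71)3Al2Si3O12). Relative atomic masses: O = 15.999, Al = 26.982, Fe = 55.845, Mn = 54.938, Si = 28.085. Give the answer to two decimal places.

10.86 mass %

Formula mass = 0.87·54.938 + 2.13·55.845 + 2·26.982 + 3·28.085 + 12·15.999 = 496.953 g/mol, of which 53.964 g is Al.
So Al makes up 53.964/496.953 = 0.1086 of the mass, i.e. 10.86%.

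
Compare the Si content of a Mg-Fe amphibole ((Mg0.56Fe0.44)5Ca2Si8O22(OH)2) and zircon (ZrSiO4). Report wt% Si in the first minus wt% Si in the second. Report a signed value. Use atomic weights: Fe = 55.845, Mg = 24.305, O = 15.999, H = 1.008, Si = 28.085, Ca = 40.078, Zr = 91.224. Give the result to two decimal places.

First mineral: 224.680 g Si in 881.741 g formula = 25.48 wt% Si.
Second mineral: 28.085 g Si in 183.305 g formula = 15.32 wt% Si.
25.48% − 15.32% gives a difference of 10.16 percentage points.

10.16 percentage points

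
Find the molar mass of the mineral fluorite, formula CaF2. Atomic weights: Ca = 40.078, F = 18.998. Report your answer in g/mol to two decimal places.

78.07 g/mol

M = 1·40.078 + 2·18.998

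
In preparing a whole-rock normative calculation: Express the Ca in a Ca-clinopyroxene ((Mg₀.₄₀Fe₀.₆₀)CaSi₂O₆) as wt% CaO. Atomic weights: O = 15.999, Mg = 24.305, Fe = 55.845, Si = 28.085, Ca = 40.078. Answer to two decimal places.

23.81 wt%

M((Mg₀.₄₀Fe₀.₆₀)CaSi₂O₆) = 235.471 g/mol; M(CaO) = 56.077 g/mol.
Moles CaO per formula unit = 1 Ca ÷ 1 = 1.0000.
CaO fraction = (1.0000 × 56.077) / 235.471 = 56.077/235.471 = 0.2381.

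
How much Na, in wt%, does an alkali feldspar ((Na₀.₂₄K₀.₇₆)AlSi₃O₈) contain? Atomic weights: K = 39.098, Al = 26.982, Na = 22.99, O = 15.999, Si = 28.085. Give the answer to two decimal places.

2.01 wt%

M((Na₀.₂₄K₀.₇₆)AlSi₃O₈) = 274.461 g/mol.
Na contributes 0.24 × 22.99 = 5.518 g per mole.
5.518/274.461 = 0.0201 → 2.01%.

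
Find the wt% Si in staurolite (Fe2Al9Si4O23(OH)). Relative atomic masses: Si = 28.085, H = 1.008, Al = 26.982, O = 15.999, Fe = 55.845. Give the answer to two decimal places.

Molar mass of Fe2Al9Si4O23(OH): 2*55.845 + 9*26.982 + 4*28.085 + 24*15.999 + 1*1.008 = 851.852 g/mol.
Mass of Si per formula unit: 4 × 28.085 = 112.340 g.
Weight fraction Si = 112.340 / 851.852 = 0.1319.

13.19 weight percent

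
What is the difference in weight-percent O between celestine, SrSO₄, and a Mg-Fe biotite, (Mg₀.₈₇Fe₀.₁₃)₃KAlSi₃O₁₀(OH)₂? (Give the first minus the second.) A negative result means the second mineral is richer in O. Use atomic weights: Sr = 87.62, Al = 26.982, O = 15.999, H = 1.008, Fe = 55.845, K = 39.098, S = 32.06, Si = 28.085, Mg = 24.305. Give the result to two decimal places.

-9.85 percentage points

M(SrSO₄) = 183.676 g/mol, so wt% O = 63.996/183.676 × 100 = 34.84%.
M((Mg₀.₈₇Fe₀.₁₃)₃KAlSi₃O₁₀(OH)₂) = 429.555 g/mol, so wt% O = 191.988/429.555 × 100 = 44.69%.
34.84 − 44.69 = -9.85 pp.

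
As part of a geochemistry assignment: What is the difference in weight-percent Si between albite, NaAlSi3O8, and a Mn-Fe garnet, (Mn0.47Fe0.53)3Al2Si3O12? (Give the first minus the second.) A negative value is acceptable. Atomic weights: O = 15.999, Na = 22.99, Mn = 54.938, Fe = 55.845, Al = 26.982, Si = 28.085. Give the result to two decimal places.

First mineral: 84.255 g Si in 262.219 g formula = 32.13 wt% Si.
Second mineral: 84.255 g Si in 496.463 g formula = 16.97 wt% Si.
32.13% − 16.97% gives a difference of 15.16 percentage points.

15.16 percentage points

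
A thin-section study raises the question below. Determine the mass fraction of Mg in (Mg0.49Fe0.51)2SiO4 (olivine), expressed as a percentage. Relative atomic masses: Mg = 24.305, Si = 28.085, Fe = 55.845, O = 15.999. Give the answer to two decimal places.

Molar mass of (Mg0.49Fe0.51)2SiO4: 0.98×24.305 + 1.02×55.845 + 1×28.085 + 4×15.999 = 172.862 g/mol.
Mass of Mg per formula unit: 0.98 × 24.305 = 23.819 g.
Weight fraction Mg = 23.819 / 172.862 = 0.1378.

13.78 weight percent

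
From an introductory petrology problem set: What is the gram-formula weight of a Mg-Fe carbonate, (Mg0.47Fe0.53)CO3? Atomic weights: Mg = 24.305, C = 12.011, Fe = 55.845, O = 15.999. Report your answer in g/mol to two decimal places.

The formula mass is the sum 0.47×24.305 + 0.53×55.845 + 1×12.011 + 3×15.999.

101.03 g/mol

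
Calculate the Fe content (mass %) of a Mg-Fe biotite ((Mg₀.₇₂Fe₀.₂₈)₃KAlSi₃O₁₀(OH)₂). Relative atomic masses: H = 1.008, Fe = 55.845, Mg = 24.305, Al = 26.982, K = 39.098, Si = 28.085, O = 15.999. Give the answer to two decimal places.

Molar mass of (Mg₀.₇₂Fe₀.₂₈)₃KAlSi₃O₁₀(OH)₂: 2.16×24.305 + 0.84×55.845 + 1×39.098 + 1×26.982 + 3×28.085 + 12×15.999 + 2×1.008 = 443.748 g/mol.
Mass of Fe per formula unit: 0.84 × 55.845 = 46.910 g.
Weight fraction Fe = 46.910 / 443.748 = 0.1057.

10.57 mass %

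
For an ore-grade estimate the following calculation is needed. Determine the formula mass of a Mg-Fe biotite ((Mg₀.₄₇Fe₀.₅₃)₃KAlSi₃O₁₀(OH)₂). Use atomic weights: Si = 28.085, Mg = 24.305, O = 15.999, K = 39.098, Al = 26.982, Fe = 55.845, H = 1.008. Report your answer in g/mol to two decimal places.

467.40 g/mol

M = 1.41(24.305) + 1.59(55.845) + 1(39.098) + 1(26.982) + 3(28.085) + 12(15.999) + 2(1.008)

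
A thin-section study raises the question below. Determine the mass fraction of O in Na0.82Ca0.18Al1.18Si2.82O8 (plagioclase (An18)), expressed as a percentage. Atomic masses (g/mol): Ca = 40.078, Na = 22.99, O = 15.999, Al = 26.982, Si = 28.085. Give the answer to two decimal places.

Formula mass = 0.82·22.99 + 0.18·40.078 + 1.18·26.982 + 2.82·28.085 + 8·15.999 = 265.096 g/mol, of which 127.992 g is O.
So O makes up 127.992/265.096 = 0.4828 of the mass, i.e. 48.28%.

48.28 wt%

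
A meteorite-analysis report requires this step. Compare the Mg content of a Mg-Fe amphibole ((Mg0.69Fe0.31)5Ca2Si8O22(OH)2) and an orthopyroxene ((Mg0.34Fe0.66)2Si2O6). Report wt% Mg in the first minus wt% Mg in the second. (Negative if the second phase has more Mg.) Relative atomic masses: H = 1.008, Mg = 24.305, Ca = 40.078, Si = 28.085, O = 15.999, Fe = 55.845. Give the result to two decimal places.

Mg in (Mg0.69Fe0.31)5Ca2Si8O22(OH)2: molar mass 861.240 g/mol; 3.45×24.305 = 83.852 g → 9.74 wt%.
Mg in (Mg0.34Fe0.66)2Si2O6: molar mass 242.407 g/mol; 0.68×24.305 = 16.527 g → 6.82 wt%.
Difference = 9.74 − 6.82 = 2.92 percentage points.

2.92 percentage points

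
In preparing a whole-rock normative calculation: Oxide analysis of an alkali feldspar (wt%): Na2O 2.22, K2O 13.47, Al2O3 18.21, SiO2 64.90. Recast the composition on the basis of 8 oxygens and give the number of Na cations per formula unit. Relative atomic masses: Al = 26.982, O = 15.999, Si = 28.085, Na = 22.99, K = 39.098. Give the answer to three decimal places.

Na2O: 2.22/61.979 = 0.03582 mol → 0.07164 mol Na, 0.03582 mol O.
K2O: 13.47/94.195 = 0.14300 mol → 0.28600 mol K, 0.14300 mol O.
Al2O3: 18.21/101.961 = 0.17860 mol → 0.35720 mol Al, 0.53580 mol O.
SiO2: 64.90/60.083 = 1.08017 mol → 1.08017 mol Si, 2.16034 mol O.
Total oxygen = 2.87496 mol. Normalization factor = 8/2.87496 = 2.78265.
Na per 8 O = 0.07164 × 2.78265 = 0.199.

0.199 Na apfu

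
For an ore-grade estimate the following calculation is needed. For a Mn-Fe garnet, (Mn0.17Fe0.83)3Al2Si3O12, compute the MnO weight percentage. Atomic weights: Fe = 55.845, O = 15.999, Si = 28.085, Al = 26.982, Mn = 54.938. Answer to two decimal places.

Molar mass of (Mn0.17Fe0.83)3Al2Si3O12 = 0.51*54.938 + 2.49*55.845 + 2*26.982 + 3*28.085 + 12*15.999 = 497.279 g/mol.
Each formula unit contains 0.51 Mn, equivalent to 0.51/1 = 0.5100 mol MnO.
M(MnO) = 1×54.938 + 1×15.999 = 70.937 g/mol.
Mass of MnO per formula unit = 0.5100 × 70.937 = 36.178 g.
MnO wt% = 36.178 / 497.279 × 100 = 7.28%.

7.28 wt%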